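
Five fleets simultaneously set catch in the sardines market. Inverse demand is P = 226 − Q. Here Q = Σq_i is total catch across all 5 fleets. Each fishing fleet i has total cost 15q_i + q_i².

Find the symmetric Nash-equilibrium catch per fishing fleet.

26.375

A representative fishing fleet's profit is π_i = q_i(226 − Q) − 15q_i − q_i², with Q = q_i + Σ_{j≠i} q_j.
First-order condition: 211 − 4q_i − Σ_{j≠i} q_j = 0.
Imposing symmetry (q_j = q for all j) turns Σ_{j≠i} q_j into 4q, so 211 = 8q and q = 26.375.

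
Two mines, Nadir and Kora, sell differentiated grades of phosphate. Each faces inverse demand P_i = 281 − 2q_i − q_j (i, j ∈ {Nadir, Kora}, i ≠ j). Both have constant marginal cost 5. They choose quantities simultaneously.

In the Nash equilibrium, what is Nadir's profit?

Mine Nadir's profit: π = q_{Nadir}(281 − 2q_{Nadir} − q_{Kora}) − 5q_{Nadir}.
∂π/∂q_{Nadir} = 276 − 4q_{Nadir} − q_{Kora} = 0 ⇒ q_{Nadir} = 69 − 0.25q_{Kora}.
The game is symmetric, so in equilibrium q_{Kora} = q_{Nadir}: the reaction function gives 1.25q_{Nadir} = 69, hence q_{Nadir} = 55.2.
P_{Nadir} = 281 − 2·55.2 − 55.2 = 115.4.
Profit = (115.4 − 5)·55.2 = 6094.08.

6094.08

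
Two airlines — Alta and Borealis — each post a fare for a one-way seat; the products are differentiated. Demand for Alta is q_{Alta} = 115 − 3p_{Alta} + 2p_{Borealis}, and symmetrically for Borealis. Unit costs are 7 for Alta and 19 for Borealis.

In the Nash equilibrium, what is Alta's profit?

Alta's profit: π = (p_{Alta} − 7)(115 − 3p_{Alta} + 2p_{Borealis}).
∂π/∂p_{Alta} = 136 − 6p_{Alta} + 2p_{Borealis} = 0 ⇒ p_{Alta} = 68/3 + (1/3)p_{Borealis}.
Similarly p_{Borealis} = 86/3 + (1/3)p_{Alta}.
Substituting the second reaction function into the first: p_{Alta} = 68/3 + (1/3)(86/3 + (1/3)p_{Alta}), which gives (8/9)p_{Alta} = 290/9 ⇒ p_{Alta} = 36.25.
Then p_{Borealis} = 86/3 + (1/3)·36.25 = 40.75.
q_{Alta} = 115 − 3·36.25 + 2·40.75 = 87.75.
Profit = (36.25 − 7)·87.75 = 2566.6875.

2566.6875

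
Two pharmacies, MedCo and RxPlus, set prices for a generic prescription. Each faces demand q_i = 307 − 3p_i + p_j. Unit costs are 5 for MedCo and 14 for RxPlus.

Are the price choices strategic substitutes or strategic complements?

strategic complements

MedCo's profit: π = (p_{MedCo} − 5)(307 − 3p_{MedCo} + p_{RxPlus}).
∂π/∂p_{MedCo} = 322 − 6p_{MedCo} + p_{RxPlus} = 0 ⇒ p_{MedCo} = 161/3 + (1/6)p_{RxPlus}.
The best-response slope dp_{MedCo}/dp_{RxPlus} = 1/6 > 0: the reaction function is upward-sloping, so the choices are strategic complements.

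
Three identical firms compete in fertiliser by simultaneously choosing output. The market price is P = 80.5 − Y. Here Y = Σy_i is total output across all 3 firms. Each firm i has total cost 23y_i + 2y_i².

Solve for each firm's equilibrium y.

A representative firm's profit is π_i = y_i(80.5 − Y) − 23y_i − 2y_i², with Y = y_i + Σ_{j≠i} y_j.
First-order condition: 57.5 − 6y_i − Σ_{j≠i} y_j = 0.
Imposing symmetry (y_j = y for all j) turns Σ_{j≠i} y_j into 2y, so 57.5 = 8y and y = 7.1875.

7.1875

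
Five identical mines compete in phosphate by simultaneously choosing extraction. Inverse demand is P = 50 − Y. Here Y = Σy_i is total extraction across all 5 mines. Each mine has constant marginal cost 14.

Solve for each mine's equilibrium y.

6

A representative mine's profit is π_i = y_i(50 − Y) − 14y_i, with Y = y_i + Σ_{j≠i} y_j.
First-order condition: 36 − 2y_i − Σ_{j≠i} y_j = 0.
In a symmetric equilibrium every mine chooses the same y, so Σ_{j≠i} y_j = 4y. The condition becomes 36 − 6y = 0, giving y = 36/6 = 6.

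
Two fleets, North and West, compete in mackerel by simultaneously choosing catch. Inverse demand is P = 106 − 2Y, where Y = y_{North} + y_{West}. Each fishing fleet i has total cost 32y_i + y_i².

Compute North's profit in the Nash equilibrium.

Fishing fleet North's profit: π = y_{North}(106 − 2(y_{North} + y_{West})) − 32y_{North} − y_{North}².
∂π/∂y_{North} = 74 − 6y_{North} − 2y_{West} = 0, so y_{North} = 37/3 − (1/3)y_{West}.
By symmetry y_{West} = y_{North}; substituting into the reaction function, (4/3)y_{North} = 37/3 and y_{North} = 9.25.
Price P = 106 − 2·18.5 = 69.
North's profit: (69 − 32)·9.25 − (9.25)² = 256.6875.

256.6875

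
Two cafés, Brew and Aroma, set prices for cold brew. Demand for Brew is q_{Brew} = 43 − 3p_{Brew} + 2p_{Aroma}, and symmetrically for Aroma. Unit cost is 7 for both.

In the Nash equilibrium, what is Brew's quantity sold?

Brew's profit: π = (p_{Brew} − 7)(43 − 3p_{Brew} + 2p_{Aroma}).
∂π/∂p_{Brew} = 64 − 6p_{Brew} + 2p_{Aroma} = 0 ⇒ p_{Brew} = 32/3 + (1/3)p_{Aroma}.
Setting p_{Brew} = p_{Aroma} in the reaction function: p_{Brew} = 32/3 + (1/3)p_{Brew}, so p_{Brew} = (32/3) / (2/3) = 16.
q_{Brew} = 43 − 3·16 + 2·16 = 27.

27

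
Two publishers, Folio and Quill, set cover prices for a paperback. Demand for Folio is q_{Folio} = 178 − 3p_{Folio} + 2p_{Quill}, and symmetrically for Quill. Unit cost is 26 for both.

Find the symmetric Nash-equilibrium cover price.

Folio's profit: π = (p_{Folio} − 26)(178 − 3p_{Folio} + 2p_{Quill}).
∂π/∂p_{Folio} = 256 − 6p_{Folio} + 2p_{Quill} = 0 ⇒ p_{Folio} = 128/3 + (1/3)p_{Quill}.
The game is symmetric, so in equilibrium p_{Quill} = p_{Folio}: the reaction function gives (2/3)p_{Folio} = 128/3, hence p_{Folio} = 64.

64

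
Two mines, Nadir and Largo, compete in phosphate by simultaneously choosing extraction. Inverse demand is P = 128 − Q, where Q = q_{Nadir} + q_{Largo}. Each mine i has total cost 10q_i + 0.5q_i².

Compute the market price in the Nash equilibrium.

Mine Nadir's profit: π = q_{Nadir}(128 − (q_{Nadir} + q_{Largo})) − 10q_{Nadir} − 0.5q_{Nadir}².
∂π/∂q_{Nadir} = 118 − 3q_{Nadir} − q_{Largo} = 0, so q_{Nadir} = 118/3 − (1/3)q_{Largo}.
By symmetry q_{Largo} = q_{Nadir}; substituting into the reaction function, (4/3)q_{Nadir} = 118/3 and q_{Nadir} = 29.5.
Equilibrium price: P = 128 − 59 = 69.

69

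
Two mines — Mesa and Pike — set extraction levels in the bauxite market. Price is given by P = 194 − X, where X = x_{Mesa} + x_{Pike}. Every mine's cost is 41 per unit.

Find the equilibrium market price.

Mine Mesa's profit: π = x_{Mesa}(194 − (x_{Mesa} + x_{Pike})) − 41x_{Mesa}.
∂π/∂x_{Mesa} = 153 − 2x_{Mesa} − x_{Pike} = 0, so x_{Mesa} = 76.5 − 0.5x_{Pike}.
The game is symmetric, so in equilibrium x_{Pike} = x_{Mesa}: the reaction function gives 1.5x_{Mesa} = 76.5, hence x_{Mesa} = 51.
Equilibrium price: P = 194 − 102 = 92.

92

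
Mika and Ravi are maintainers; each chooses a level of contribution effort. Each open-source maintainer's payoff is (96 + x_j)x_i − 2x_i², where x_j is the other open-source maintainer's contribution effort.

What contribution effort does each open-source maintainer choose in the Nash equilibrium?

Mika's payoff is (96 + x_R)x_M − 2x_M².
∂π/∂x_M = 96 + x_R − 4x_M = 0, so x_M = 24 + 0.25x_R.
The game is symmetric, so in equilibrium x_R = x_M: the reaction function gives 0.75x_M = 24, hence x_M = 32.

32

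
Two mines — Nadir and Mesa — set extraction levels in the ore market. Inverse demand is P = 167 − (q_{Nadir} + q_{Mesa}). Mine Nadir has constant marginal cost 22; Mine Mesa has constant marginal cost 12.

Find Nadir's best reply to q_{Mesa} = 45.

Mine Nadir's profit: π = q_{Nadir}(167 − (q_{Nadir} + q_{Mesa})) − 22q_{Nadir}.
∂π/∂q_{Nadir} = 145 − 2q_{Nadir} − q_{Mesa} = 0, so q_{Nadir} = 72.5 − 0.5q_{Mesa}.
At q_{Mesa} = 45: q_{Nadir} = 72.5 − 0.5·45 = 50.

50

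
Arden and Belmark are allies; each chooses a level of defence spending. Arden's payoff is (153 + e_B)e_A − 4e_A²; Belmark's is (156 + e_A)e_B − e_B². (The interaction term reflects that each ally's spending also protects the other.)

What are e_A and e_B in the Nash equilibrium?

Expanding Arden's payoff: 153e_A + e_Be_A − 4e_A².
∂π/∂e_A = 153 + e_B − 8e_A = 0, so e_A = 19.125 + 0.125e_B.
Likewise for Belmark: e_B = 78 + 0.5e_A.
Substituting the second reaction function into the first: e_A = 19.125 + 0.125(78 + 0.5e_A), which gives 0.9375e_A = 28.875 ⇒ e_A = 30.8.
Then e_B = 78 + 0.5·30.8 = 93.4.

30.8, 93.4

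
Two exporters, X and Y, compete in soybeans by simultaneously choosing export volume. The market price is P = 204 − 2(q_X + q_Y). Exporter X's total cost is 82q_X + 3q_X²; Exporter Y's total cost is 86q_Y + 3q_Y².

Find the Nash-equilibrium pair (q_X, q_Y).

10.25, 9.75

Exporter X's profit: π = q_X(204 − 2(q_X + q_Y)) − 82q_X − 3q_X².
∂π/∂q_X = 122 − 10q_X − 2q_Y = 0, so q_X = 12.2 − 0.2q_Y.
By the same steps for Y: q_Y = 11.8 − 0.2q_X.
Solving the two reaction functions simultaneously: (1 − (−0.2)(−0.2))q_X = 12.2 − 0.2·11.8, so 0.96q_X = 9.84 and q_X = 10.25.
Then q_Y = 11.8 − 0.2·10.25 = 9.75.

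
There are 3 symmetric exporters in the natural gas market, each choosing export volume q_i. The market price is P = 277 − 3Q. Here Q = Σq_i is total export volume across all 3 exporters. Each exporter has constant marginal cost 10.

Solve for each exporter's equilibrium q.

A representative exporter's profit is π_i = q_i(277 − 3Q) − 10q_i, with Q = q_i + Σ_{j≠i} q_j.
First-order condition: 267 − 6q_i − 3Σ_{j≠i} q_j = 0.
With identical exporters, set every q_j = q: then 267 − 6q − 6q = 0, i.e. q = 267/12 = 22.25.

22.25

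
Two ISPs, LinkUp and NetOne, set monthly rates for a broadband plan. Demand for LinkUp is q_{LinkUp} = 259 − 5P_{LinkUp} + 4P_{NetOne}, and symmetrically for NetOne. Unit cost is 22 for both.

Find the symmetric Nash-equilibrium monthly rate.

LinkUp's profit: π = (P_{LinkUp} − 22)(259 − 5P_{LinkUp} + 4P_{NetOne}).
∂π/∂P_{LinkUp} = 369 − 10P_{LinkUp} + 4P_{NetOne} = 0 ⇒ P_{LinkUp} = 36.9 + 0.4P_{NetOne}.
Setting P_{LinkUp} = P_{NetOne} in the reaction function: P_{LinkUp} = 36.9 + 0.4P_{LinkUp}, so P_{LinkUp} = 36.9 / 0.6 = 61.5.

61.5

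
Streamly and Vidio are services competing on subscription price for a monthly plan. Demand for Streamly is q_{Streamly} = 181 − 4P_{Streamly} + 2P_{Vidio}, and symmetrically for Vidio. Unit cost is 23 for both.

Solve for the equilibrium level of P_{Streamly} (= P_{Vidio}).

45.5

Streamly's profit: π = (P_{Streamly} − 23)(181 − 4P_{Streamly} + 2P_{Vidio}).
∂π/∂P_{Streamly} = 273 − 8P_{Streamly} + 2P_{Vidio} = 0 ⇒ P_{Streamly} = 34.125 + 0.25P_{Vidio}.
The game is symmetric, so in equilibrium P_{Vidio} = P_{Streamly}: the reaction function gives 0.75P_{Streamly} = 34.125, hence P_{Streamly} = 45.5.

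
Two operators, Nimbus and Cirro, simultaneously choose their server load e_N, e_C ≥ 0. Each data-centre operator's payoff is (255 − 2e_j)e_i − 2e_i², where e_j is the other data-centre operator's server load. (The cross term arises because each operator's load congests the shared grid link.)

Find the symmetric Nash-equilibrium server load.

Nimbus's payoff is (255 − 2e_C)e_N − 2e_N².
∂π/∂e_N = 255 − 2e_C − 4e_N = 0, so e_N = 63.75 − 0.5e_C.
By symmetry e_C = e_N; substituting into the reaction function, 1.5e_N = 63.75 and e_N = 42.5.

42.5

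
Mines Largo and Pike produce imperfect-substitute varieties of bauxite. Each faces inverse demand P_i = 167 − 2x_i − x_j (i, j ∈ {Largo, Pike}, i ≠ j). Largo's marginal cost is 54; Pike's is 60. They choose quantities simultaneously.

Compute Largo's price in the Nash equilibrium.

100

Mine Largo's profit: π = x_{Largo}(167 − 2x_{Largo} − x_{Pike}) − 54x_{Largo}.
∂π/∂x_{Largo} = 113 − 4x_{Largo} − x_{Pike} = 0 ⇒ x_{Largo} = 28.25 − 0.25x_{Pike}.
Similarly x_{Pike} = 26.75 − 0.25x_{Largo}.
Solving the two reaction functions simultaneously: (1 − (−0.25)(−0.25))x_{Largo} = 28.25 − 0.25·26.75, so 0.9375x_{Largo} = 21.5625 and x_{Largo} = 23.
Then x_{Pike} = 26.75 − 0.25·23 = 21.
P_{Largo} = 167 − 2·23 − 21 = 100.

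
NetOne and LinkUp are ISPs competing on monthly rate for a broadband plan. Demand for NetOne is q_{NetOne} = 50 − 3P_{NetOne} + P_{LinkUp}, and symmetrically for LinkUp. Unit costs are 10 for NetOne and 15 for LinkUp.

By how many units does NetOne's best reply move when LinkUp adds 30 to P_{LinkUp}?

5

NetOne's profit: π = (P_{NetOne} − 10)(50 − 3P_{NetOne} + P_{LinkUp}).
∂π/∂P_{NetOne} = 80 − 6P_{NetOne} + P_{LinkUp} = 0 ⇒ P_{NetOne} = 40/3 + (1/6)P_{LinkUp}.
The reaction-function slope is 1/6, so a 30-unit rise in P_{LinkUp} moves P_{NetOne} by 1/6 × 30 = 5. NetOne's best response rises — the actions are strategic complements.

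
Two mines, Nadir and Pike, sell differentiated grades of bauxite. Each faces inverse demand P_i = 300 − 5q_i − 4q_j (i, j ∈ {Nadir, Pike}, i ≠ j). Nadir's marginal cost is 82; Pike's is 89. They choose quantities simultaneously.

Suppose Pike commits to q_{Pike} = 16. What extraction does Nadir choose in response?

Mine Nadir's profit: π = q_{Nadir}(300 − 5q_{Nadir} − 4q_{Pike}) − 82q_{Nadir}.
∂π/∂q_{Nadir} = 218 − 10q_{Nadir} − 4q_{Pike} = 0 ⇒ q_{Nadir} = 21.8 − 0.4q_{Pike}.
At q_{Pike} = 16: q_{Nadir} = 21.8 − 0.4·16 = 15.4.

15.4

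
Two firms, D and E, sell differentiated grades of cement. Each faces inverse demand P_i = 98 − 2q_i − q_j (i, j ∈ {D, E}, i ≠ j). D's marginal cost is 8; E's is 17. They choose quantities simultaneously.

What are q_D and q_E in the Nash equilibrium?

18.6, 15.6

Firm D's profit: π = q_D(98 − 2q_D − q_E) − 8q_D.
∂π/∂q_D = 90 − 4q_D − q_E = 0 ⇒ q_D = 22.5 − 0.25q_E.
Similarly q_E = 20.25 − 0.25q_D.
Plugging q_E into D's best response: q_D = 22.5 − 0.25(20.25 − 0.25q_D) ⇒ 0.9375q_D = 17.4375, so q_D = 18.6.
Then q_E = 20.25 − 0.25·18.6 = 15.6.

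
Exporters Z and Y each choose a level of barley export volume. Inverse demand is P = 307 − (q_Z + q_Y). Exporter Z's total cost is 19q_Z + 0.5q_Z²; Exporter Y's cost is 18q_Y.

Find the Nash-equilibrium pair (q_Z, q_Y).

Exporter Z's profit: π = q_Z(307 − (q_Z + q_Y)) − 19q_Z − 0.5q_Z².
∂π/∂q_Z = 288 − 3q_Z − q_Y = 0, so q_Z = 96 − (1/3)q_Y.
For Y: ∂π/∂q_Y = 289 − 2q_Y − q_Z = 0 ⇒ q_Y = 144.5 − 0.5q_Z.
Substituting the second reaction function into the first: q_Z = 96 − (1/3)(144.5 − 0.5q_Z), which gives (5/6)q_Z = 287/6 ⇒ q_Z = 57.4.
Then q_Y = 144.5 − 0.5·57.4 = 115.8.

57.4, 115.8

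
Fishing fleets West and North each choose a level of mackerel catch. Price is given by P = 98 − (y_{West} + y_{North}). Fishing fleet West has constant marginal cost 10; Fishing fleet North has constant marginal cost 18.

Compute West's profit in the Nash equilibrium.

Fishing fleet West's profit: π = y_{West}(98 − (y_{West} + y_{North})) − 10y_{West}.
∂π/∂y_{West} = 88 − 2y_{West} − y_{North} = 0, so y_{West} = 44 − 0.5y_{North}.
By the same steps for North: y_{North} = 40 − 0.5y_{West}.
Substituting the second reaction function into the first: y_{West} = 44 − 0.5(40 − 0.5y_{West}), which gives 0.75y_{West} = 24 ⇒ y_{West} = 32.
Then y_{North} = 40 − 0.5·32 = 24.
Price P = 98 − 56 = 42.
West's profit: (42 − 10)·32 = 1024.

1024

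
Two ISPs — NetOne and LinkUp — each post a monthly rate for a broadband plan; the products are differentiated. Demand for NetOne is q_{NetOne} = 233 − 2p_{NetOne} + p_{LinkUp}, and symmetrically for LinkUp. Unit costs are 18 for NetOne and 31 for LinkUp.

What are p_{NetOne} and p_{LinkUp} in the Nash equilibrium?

NetOne's profit: π = (p_{NetOne} − 18)(233 − 2p_{NetOne} + p_{LinkUp}).
∂π/∂p_{NetOne} = 269 − 4p_{NetOne} + p_{LinkUp} = 0 ⇒ p_{NetOne} = 67.25 + 0.25p_{LinkUp}.
Similarly p_{LinkUp} = 73.75 + 0.25p_{NetOne}.
Substituting the second reaction function into the first: p_{NetOne} = 67.25 + 0.25(73.75 + 0.25p_{NetOne}), which gives 0.9375p_{NetOne} = 85.6875 ⇒ p_{NetOne} = 91.4.
Then p_{LinkUp} = 73.75 + 0.25·91.4 = 96.6.

91.4, 96.6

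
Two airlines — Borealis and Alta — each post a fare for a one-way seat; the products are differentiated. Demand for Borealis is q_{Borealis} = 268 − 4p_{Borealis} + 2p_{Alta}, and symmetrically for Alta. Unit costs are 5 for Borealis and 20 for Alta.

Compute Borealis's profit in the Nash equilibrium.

Borealis's profit: π = (p_{Borealis} − 5)(268 − 4p_{Borealis} + 2p_{Alta}).
∂π/∂p_{Borealis} = 288 − 8p_{Borealis} + 2p_{Alta} = 0 ⇒ p_{Borealis} = 36 + 0.25p_{Alta}.
Similarly p_{Alta} = 43.5 + 0.25p_{Borealis}.
Substituting the second reaction function into the first: p_{Borealis} = 36 + 0.25(43.5 + 0.25p_{Borealis}), which gives 0.9375p_{Borealis} = 46.875 ⇒ p_{Borealis} = 50.
Then p_{Alta} = 43.5 + 0.25·50 = 56.
q_{Borealis} = 268 − 4·50 + 2·56 = 180.
Profit = (50 − 5)·180 = 8100.

8100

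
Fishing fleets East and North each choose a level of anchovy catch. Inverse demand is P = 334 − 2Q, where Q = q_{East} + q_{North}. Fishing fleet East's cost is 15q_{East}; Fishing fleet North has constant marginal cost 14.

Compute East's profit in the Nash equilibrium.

Fishing fleet East's profit: π = q_{East}(334 − 2(q_{East} + q_{North})) − 15q_{East}.
∂π/∂q_{East} = 319 − 4q_{East} − 2q_{North} = 0, so q_{East} = 79.75 − 0.5q_{North}.
By the same steps for North: q_{North} = 80 − 0.5q_{East}.
Substituting the second reaction function into the first: q_{East} = 79.75 − 0.5(80 − 0.5q_{East}), which gives 0.75q_{East} = 39.75 ⇒ q_{East} = 53.
Then q_{North} = 80 − 0.5·53 = 53.5.
Price P = 334 − 2·106.5 = 121.
East's profit: (121 − 15)·53 = 5618.

5618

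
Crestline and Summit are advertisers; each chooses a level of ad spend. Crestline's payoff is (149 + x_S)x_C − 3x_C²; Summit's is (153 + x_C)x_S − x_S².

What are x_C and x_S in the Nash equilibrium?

Expanding Crestline's payoff: 149x_C + x_Sx_C − 3x_C².
∂π/∂x_C = 149 + x_S − 6x_C = 0, so x_C = 149/6 + (1/6)x_S.
Likewise for Summit: x_S = 76.5 + 0.5x_C.
Substituting the second reaction function into the first: x_C = 149/6 + (1/6)(76.5 + 0.5x_C), which gives (11/12)x_C = 451/12 ⇒ x_C = 41.
Then x_S = 76.5 + 0.5·41 = 97.

41, 97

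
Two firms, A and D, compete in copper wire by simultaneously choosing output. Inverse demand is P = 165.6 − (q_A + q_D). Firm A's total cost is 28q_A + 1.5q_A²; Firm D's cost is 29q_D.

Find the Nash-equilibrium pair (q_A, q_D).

15.4, 60.6

Firm A's profit: π = q_A(165.6 − (q_A + q_D)) − 28q_A − 1.5q_A².
∂π/∂q_A = 137.6 − 5q_A − q_D = 0, so q_A = 27.52 − 0.2q_D.
For D: ∂π/∂q_D = 136.6 − 2q_D − q_A = 0 ⇒ q_D = 68.3 − 0.5q_A.
Plugging q_D into A's best response: q_A = 27.52 − 0.2(68.3 − 0.5q_A) ⇒ 0.9q_A = 13.86, so q_A = 15.4.
Then q_D = 68.3 − 0.5·15.4 = 60.6.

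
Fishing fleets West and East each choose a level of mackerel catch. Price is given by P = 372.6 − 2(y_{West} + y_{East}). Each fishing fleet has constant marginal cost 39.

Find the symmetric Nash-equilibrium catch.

55.6

Fishing fleet West's profit: π = y_{West}(372.6 − 2(y_{West} + y_{East})) − 39y_{West}.
∂π/∂y_{West} = 333.6 − 4y_{West} − 2y_{East} = 0, so y_{West} = 83.4 − 0.5y_{East}.
Setting y_{West} = y_{East} in the reaction function: y_{West} = 83.4 − 0.5y_{West}, so y_{West} = 83.4 / 1.5 = 55.6.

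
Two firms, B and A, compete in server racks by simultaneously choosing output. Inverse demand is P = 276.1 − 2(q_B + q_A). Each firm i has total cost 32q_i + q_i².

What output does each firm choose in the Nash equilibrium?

30.5125

Firm B's profit: π = q_B(276.1 − 2(q_B + q_A)) − 32q_B − q_B².
∂π/∂q_B = 244.1 − 6q_B − 2q_A = 0, so q_B = 2441/60 − (1/3)q_A.
The game is symmetric, so in equilibrium q_A = q_B: the reaction function gives (4/3)q_B = 2441/60, hence q_B = 30.5125.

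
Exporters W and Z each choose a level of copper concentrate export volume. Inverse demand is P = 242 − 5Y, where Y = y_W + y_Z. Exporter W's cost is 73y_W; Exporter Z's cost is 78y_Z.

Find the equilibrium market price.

Exporter W's profit: π = y_W(242 − 5(y_W + y_Z)) − 73y_W.
∂π/∂y_W = 169 − 10y_W − 5y_Z = 0, so y_W = 16.9 − 0.5y_Z.
By the same steps for Z: y_Z = 16.4 − 0.5y_W.
Solving the two reaction functions simultaneously: (1 − (−0.5)(−0.5))y_W = 16.9 − 0.5·16.4, so 0.75y_W = 8.7 and y_W = 11.6.
Then y_Z = 16.4 − 0.5·11.6 = 10.6.
Equilibrium price: P = 242 − 5·22.2 = 131.

131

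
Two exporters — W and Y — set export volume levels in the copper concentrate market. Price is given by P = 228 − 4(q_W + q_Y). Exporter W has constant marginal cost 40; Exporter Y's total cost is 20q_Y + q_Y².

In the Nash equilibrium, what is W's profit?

Exporter W's profit: π = q_W(228 − 4(q_W + q_Y)) − 40q_W.
∂π/∂q_W = 188 − 8q_W − 4q_Y = 0, so q_W = 23.5 − 0.5q_Y.
For Y: ∂π/∂q_Y = 208 − 10q_Y − 4q_W = 0 ⇒ q_Y = 20.8 − 0.4q_W.
Solving the two reaction functions simultaneously: (1 − (−0.5)(−0.4))q_W = 23.5 − 0.5·20.8, so 0.8q_W = 13.1 and q_W = 16.375.
Then q_Y = 20.8 − 0.4·16.375 = 14.25.
Price P = 228 − 4·30.625 = 105.5.
W's profit: (105.5 − 40)·16.375 = 1072.5625.

1072.5625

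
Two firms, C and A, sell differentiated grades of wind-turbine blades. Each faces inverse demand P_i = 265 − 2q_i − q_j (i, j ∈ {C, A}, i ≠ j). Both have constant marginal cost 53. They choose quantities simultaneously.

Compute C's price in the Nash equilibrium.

Firm C's profit: π = q_C(265 − 2q_C − q_A) − 53q_C.
∂π/∂q_C = 212 − 4q_C − q_A = 0 ⇒ q_C = 53 − 0.25q_A.
The game is symmetric, so in equilibrium q_A = q_C: the reaction function gives 1.25q_C = 53, hence q_C = 42.4.
P_C = 265 − 2·42.4 − 42.4 = 137.8.

137.8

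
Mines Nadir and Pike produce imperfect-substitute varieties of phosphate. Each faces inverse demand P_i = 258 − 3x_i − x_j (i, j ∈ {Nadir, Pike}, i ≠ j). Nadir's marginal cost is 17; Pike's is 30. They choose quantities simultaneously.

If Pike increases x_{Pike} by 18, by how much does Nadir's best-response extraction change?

-3

Mine Nadir's profit: π = x_{Nadir}(258 − 3x_{Nadir} − x_{Pike}) − 17x_{Nadir}.
∂π/∂x_{Nadir} = 241 − 6x_{Nadir} − x_{Pike} = 0 ⇒ x_{Nadir} = 241/6 − (1/6)x_{Pike}.
The reaction-function slope is −1/6, so an 18-unit rise in x_{Pike} moves x_{Nadir} by −1/6 × 18 = −3. Nadir's best response falls — the actions are strategic substitutes.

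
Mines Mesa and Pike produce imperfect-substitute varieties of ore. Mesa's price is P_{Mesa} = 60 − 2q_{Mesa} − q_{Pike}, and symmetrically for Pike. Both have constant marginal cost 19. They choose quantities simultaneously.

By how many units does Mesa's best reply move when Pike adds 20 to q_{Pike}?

-5

Mine Mesa's profit: π = q_{Mesa}(60 − 2q_{Mesa} − q_{Pike}) − 19q_{Mesa}.
∂π/∂q_{Mesa} = 41 − 4q_{Mesa} − q_{Pike} = 0 ⇒ q_{Mesa} = 10.25 − 0.25q_{Pike}.
The reaction-function slope is −0.25, so a 20-unit rise in q_{Pike} moves q_{Mesa} by −0.25 × 20 = −5. Mesa's best response falls — the actions are strategic substitutes.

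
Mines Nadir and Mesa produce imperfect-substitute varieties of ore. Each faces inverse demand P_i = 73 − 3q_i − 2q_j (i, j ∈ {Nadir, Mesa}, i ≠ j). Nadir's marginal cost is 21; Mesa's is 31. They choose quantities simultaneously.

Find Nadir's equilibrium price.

42.375

Mine Nadir's profit: π = q_{Nadir}(73 − 3q_{Nadir} − 2q_{Mesa}) − 21q_{Nadir}.
∂π/∂q_{Nadir} = 52 − 6q_{Nadir} − 2q_{Mesa} = 0 ⇒ q_{Nadir} = 26/3 − (1/3)q_{Mesa}.
Similarly q_{Mesa} = 7 − (1/3)q_{Nadir}.
Substituting the second reaction function into the first: q_{Nadir} = 26/3 − (1/3)(7 − (1/3)q_{Nadir}), which gives (8/9)q_{Nadir} = 19/3 ⇒ q_{Nadir} = 7.125.
Then q_{Mesa} = 7 − (1/3)·7.125 = 4.625.
P_{Nadir} = 73 − 3·7.125 − 2·4.625 = 42.375.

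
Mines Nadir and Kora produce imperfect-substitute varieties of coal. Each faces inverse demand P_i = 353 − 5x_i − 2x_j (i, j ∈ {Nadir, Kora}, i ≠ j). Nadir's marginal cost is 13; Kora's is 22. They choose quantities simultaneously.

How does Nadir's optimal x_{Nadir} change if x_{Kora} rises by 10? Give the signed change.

-2

Mine Nadir's profit: π = x_{Nadir}(353 − 5x_{Nadir} − 2x_{Kora}) − 13x_{Nadir}.
∂π/∂x_{Nadir} = 340 − 10x_{Nadir} − 2x_{Kora} = 0 ⇒ x_{Nadir} = 34 − 0.2x_{Kora}.
The reaction-function slope is −0.2, so a 10-unit rise in x_{Kora} moves x_{Nadir} by −0.2 × 10 = −2. Nadir's best response falls — the actions are strategic substitutes.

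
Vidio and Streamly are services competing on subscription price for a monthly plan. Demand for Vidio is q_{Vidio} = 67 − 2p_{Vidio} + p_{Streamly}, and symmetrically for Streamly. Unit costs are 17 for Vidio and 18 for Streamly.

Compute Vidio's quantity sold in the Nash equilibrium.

Vidio's profit: π = (p_{Vidio} − 17)(67 − 2p_{Vidio} + p_{Streamly}).
∂π/∂p_{Vidio} = 101 − 4p_{Vidio} + p_{Streamly} = 0 ⇒ p_{Vidio} = 25.25 + 0.25p_{Streamly}.
Similarly p_{Streamly} = 25.75 + 0.25p_{Vidio}.
Plugging p_{Streamly} into Vidio's best response: p_{Vidio} = 25.25 + 0.25(25.75 + 0.25p_{Vidio}) ⇒ 0.9375p_{Vidio} = 31.6875, so p_{Vidio} = 33.8.
Then p_{Streamly} = 25.75 + 0.25·33.8 = 34.2.
q_{Vidio} = 67 − 2·33.8 + 34.2 = 33.6.

33.6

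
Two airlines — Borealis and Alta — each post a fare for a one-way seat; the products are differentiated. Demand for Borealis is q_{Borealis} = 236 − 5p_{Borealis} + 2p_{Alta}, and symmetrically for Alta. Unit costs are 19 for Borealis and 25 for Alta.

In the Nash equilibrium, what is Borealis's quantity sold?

115

Borealis's profit: π = (p_{Borealis} − 19)(236 − 5p_{Borealis} + 2p_{Alta}).
∂π/∂p_{Borealis} = 331 − 10p_{Borealis} + 2p_{Alta} = 0 ⇒ p_{Borealis} = 33.1 + 0.2p_{Alta}.
Similarly p_{Alta} = 36.1 + 0.2p_{Borealis}.
Solving the two reaction functions simultaneously: (1 − (0.2)(0.2))p_{Borealis} = 33.1 + 0.2·36.1, so 0.96p_{Borealis} = 40.32 and p_{Borealis} = 42.
Then p_{Alta} = 36.1 + 0.2·42 = 44.5.
q_{Borealis} = 236 − 5·42 + 2·44.5 = 115.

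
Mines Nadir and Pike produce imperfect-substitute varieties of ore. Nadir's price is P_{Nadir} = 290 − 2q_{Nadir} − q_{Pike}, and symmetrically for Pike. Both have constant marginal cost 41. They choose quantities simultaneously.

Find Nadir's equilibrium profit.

4960.08

Mine Nadir's profit: π = q_{Nadir}(290 − 2q_{Nadir} − q_{Pike}) − 41q_{Nadir}.
∂π/∂q_{Nadir} = 249 − 4q_{Nadir} − q_{Pike} = 0 ⇒ q_{Nadir} = 62.25 − 0.25q_{Pike}.
By symmetry q_{Pike} = q_{Nadir}; substituting into the reaction function, 1.25q_{Nadir} = 62.25 and q_{Nadir} = 49.8.
P_{Nadir} = 290 − 2·49.8 − 49.8 = 140.6.
Profit = (140.6 − 41)·49.8 = 4960.08.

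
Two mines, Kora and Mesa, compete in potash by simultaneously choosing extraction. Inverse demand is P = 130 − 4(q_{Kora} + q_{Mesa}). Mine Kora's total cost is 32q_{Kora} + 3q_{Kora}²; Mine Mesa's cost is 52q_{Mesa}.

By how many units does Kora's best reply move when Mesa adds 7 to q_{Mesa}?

Mine Kora's profit: π = q_{Kora}(130 − 4(q_{Kora} + q_{Mesa})) − 32q_{Kora} − 3q_{Kora}².
∂π/∂q_{Kora} = 98 − 14q_{Kora} − 4q_{Mesa} = 0, so q_{Kora} = 7 − (2/7)q_{Mesa}.
The reaction-function slope is −2/7, so a 7-unit rise in q_{Mesa} moves q_{Kora} by −2/7 × 7 = −2. Kora's best response falls — the actions are strategic substitutes.

-2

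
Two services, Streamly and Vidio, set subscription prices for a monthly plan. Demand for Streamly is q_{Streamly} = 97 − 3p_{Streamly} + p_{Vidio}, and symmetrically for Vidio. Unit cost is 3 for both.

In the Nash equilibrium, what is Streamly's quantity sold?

Streamly's profit: π = (p_{Streamly} − 3)(97 − 3p_{Streamly} + p_{Vidio}).
∂π/∂p_{Streamly} = 106 − 6p_{Streamly} + p_{Vidio} = 0 ⇒ p_{Streamly} = 53/3 + (1/6)p_{Vidio}.
Setting p_{Streamly} = p_{Vidio} in the reaction function: p_{Streamly} = 53/3 + (1/6)p_{Streamly}, so p_{Streamly} = (53/3) / (5/6) = 21.2.
q_{Streamly} = 97 − 3·21.2 + 21.2 = 54.6.

54.6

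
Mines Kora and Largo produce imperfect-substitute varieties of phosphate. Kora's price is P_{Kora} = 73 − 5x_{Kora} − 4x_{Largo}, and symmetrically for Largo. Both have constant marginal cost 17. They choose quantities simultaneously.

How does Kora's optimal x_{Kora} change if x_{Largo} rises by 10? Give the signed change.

Mine Kora's profit: π = x_{Kora}(73 − 5x_{Kora} − 4x_{Largo}) − 17x_{Kora}.
∂π/∂x_{Kora} = 56 − 10x_{Kora} − 4x_{Largo} = 0 ⇒ x_{Kora} = 5.6 − 0.4x_{Largo}.
The reaction-function slope is −0.4, so a 10-unit rise in x_{Largo} moves x_{Kora} by −0.4 × 10 = −4. Kora's best response falls — the actions are strategic substitutes.

-4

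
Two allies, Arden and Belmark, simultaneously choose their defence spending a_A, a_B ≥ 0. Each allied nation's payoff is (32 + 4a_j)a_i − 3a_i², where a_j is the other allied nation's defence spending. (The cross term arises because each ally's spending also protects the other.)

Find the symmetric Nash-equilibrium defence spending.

Arden's payoff is (32 + 4a_B)a_A − 3a_A².
∂π/∂a_A = 32 + 4a_B − 6a_A = 0, so a_A = 16/3 + (2/3)a_B.
The game is symmetric, so in equilibrium a_B = a_A: the reaction function gives (1/3)a_A = 16/3, hence a_A = 16.

16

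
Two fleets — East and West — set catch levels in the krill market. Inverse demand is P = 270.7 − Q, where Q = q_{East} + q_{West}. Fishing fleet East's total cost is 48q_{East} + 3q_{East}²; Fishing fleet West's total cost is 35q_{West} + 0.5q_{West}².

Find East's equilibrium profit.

1413.76

Fishing fleet East's profit: π = q_{East}(270.7 − (q_{East} + q_{West})) − 48q_{East} − 3q_{East}².
∂π/∂q_{East} = 222.7 − 8q_{East} − q_{West} = 0, so q_{East} = 27.8375 − 0.125q_{West}.
For West: ∂π/∂q_{West} = 235.7 − 3q_{West} − q_{East} = 0 ⇒ q_{West} = 2357/30 − (1/3)q_{East}.
Substituting the second reaction function into the first: q_{East} = 27.8375 − 0.125(2357/30 − (1/3)q_{East}), which gives (23/24)q_{East} = 1081/60 ⇒ q_{East} = 18.8.
Then q_{West} = 2357/30 − (1/3)·18.8 = 72.3.
Price P = 270.7 − 91.1 = 179.6.
East's profit: (179.6 − 48)·18.8 − 3(18.8)² = 1413.76.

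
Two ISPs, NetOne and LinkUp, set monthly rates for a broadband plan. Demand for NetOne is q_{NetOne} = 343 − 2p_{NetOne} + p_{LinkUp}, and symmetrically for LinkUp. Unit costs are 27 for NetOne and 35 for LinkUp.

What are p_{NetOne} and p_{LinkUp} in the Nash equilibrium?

NetOne's profit: π = (p_{NetOne} − 27)(343 − 2p_{NetOne} + p_{LinkUp}).
∂π/∂p_{NetOne} = 397 − 4p_{NetOne} + p_{LinkUp} = 0 ⇒ p_{NetOne} = 99.25 + 0.25p_{LinkUp}.
Similarly p_{LinkUp} = 103.25 + 0.25p_{NetOne}.
Plugging p_{LinkUp} into NetOne's best response: p_{NetOne} = 99.25 + 0.25(103.25 + 0.25p_{NetOne}) ⇒ 0.9375p_{NetOne} = 125.0625, so p_{NetOne} = 133.4.
Then p_{LinkUp} = 103.25 + 0.25·133.4 = 136.6.

133.4, 136.6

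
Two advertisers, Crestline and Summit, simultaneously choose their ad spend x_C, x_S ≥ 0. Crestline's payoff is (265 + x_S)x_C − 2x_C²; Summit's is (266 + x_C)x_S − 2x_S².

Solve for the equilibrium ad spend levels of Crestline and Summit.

Expanding Crestline's payoff: 265x_C + x_Sx_C − 2x_C².
∂π/∂x_C = 265 + x_S − 4x_C = 0, so x_C = 66.25 + 0.25x_S.
Likewise for Summit: x_S = 66.5 + 0.25x_C.
Plugging x_S into Crestline's best response: x_C = 66.25 + 0.25(66.5 + 0.25x_C) ⇒ 0.9375x_C = 82.875, so x_C = 88.4.
Then x_S = 66.5 + 0.25·88.4 = 88.6.

88.4, 88.6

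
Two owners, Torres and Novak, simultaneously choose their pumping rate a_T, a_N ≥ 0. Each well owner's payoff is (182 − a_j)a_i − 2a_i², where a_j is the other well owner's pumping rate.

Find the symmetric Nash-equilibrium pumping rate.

Torres's payoff is (182 − a_N)a_T − 2a_T².
∂π/∂a_T = 182 − a_N − 4a_T = 0, so a_T = 45.5 − 0.25a_N.
Setting a_T = a_N in the reaction function: a_T = 45.5 − 0.25a_T, so a_T = 45.5 / 1.25 = 36.4.

36.4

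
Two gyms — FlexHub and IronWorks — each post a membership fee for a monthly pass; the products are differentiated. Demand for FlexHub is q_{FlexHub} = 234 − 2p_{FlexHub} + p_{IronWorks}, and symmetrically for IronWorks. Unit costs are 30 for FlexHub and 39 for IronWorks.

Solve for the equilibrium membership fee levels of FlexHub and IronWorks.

FlexHub's profit: π = (p_{FlexHub} − 30)(234 − 2p_{FlexHub} + p_{IronWorks}).
∂π/∂p_{FlexHub} = 294 − 4p_{FlexHub} + p_{IronWorks} = 0 ⇒ p_{FlexHub} = 73.5 + 0.25p_{IronWorks}.
Similarly p_{IronWorks} = 78 + 0.25p_{FlexHub}.
Substituting the second reaction function into the first: p_{FlexHub} = 73.5 + 0.25(78 + 0.25p_{FlexHub}), which gives 0.9375p_{FlexHub} = 93 ⇒ p_{FlexHub} = 99.2.
Then p_{IronWorks} = 78 + 0.25·99.2 = 102.8.

99.2, 102.8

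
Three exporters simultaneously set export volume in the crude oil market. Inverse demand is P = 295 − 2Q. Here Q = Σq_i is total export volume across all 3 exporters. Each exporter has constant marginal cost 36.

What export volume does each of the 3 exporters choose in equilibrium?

A representative exporter's profit is π_i = q_i(295 − 2Q) − 36q_i, with Q = q_i + Σ_{j≠i} q_j.
First-order condition: 259 − 4q_i − 2Σ_{j≠i} q_j = 0.
Imposing symmetry (q_j = q for all j) turns Σ_{j≠i} q_j into 2q, so 259 = 8q and q = 32.375.

32.375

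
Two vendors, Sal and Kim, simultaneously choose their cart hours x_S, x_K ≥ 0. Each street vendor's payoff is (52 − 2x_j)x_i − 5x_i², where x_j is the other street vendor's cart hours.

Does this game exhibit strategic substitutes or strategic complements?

strategic substitutes

Sal's payoff is (52 − 2x_K)x_S − 5x_S².
∂π/∂x_S = 52 − 2x_K − 10x_S = 0, so x_S = 5.2 − 0.2x_K.
The best-response slope dx_S/dx_K = −0.2 < 0: the reaction function is downward-sloping, so the choices are strategic substitutes.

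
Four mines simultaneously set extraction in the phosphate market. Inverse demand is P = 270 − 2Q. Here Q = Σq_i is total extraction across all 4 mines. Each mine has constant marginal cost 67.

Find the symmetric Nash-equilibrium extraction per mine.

20.3

A representative mine's profit is π_i = q_i(270 − 2Q) − 67q_i, with Q = q_i + Σ_{j≠i} q_j.
First-order condition: 203 − 4q_i − 2Σ_{j≠i} q_j = 0.
Imposing symmetry (q_j = q for all j) turns Σ_{j≠i} q_j into 3q, so 203 = 10q and q = 20.3.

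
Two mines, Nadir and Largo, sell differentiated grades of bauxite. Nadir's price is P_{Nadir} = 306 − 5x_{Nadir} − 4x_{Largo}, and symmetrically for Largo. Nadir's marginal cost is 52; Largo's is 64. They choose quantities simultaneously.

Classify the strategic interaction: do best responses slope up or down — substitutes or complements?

Mine Nadir's profit: π = x_{Nadir}(306 − 5x_{Nadir} − 4x_{Largo}) − 52x_{Nadir}.
∂π/∂x_{Nadir} = 254 − 10x_{Nadir} − 4x_{Largo} = 0 ⇒ x_{Nadir} = 25.4 − 0.4x_{Largo}.
The best-response slope dx_{Nadir}/dx_{Largo} = −0.4 < 0: the reaction function is downward-sloping, so the choices are strategic substitutes.

strategic substitutes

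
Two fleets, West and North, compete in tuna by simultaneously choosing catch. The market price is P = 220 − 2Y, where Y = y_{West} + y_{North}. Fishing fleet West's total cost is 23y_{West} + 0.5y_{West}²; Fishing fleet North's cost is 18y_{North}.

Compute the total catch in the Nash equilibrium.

Fishing fleet West's profit: π = y_{West}(220 − 2(y_{West} + y_{North})) − 23y_{West} − 0.5y_{West}².
∂π/∂y_{West} = 197 − 5y_{West} − 2y_{North} = 0, so y_{West} = 39.4 − 0.4y_{North}.
For North: ∂π/∂y_{North} = 202 − 4y_{North} − 2y_{West} = 0 ⇒ y_{North} = 50.5 − 0.5y_{West}.
Substituting the second reaction function into the first: y_{West} = 39.4 − 0.4(50.5 − 0.5y_{West}), which gives 0.8y_{West} = 19.2 ⇒ y_{West} = 24.
Then y_{North} = 50.5 − 0.5·24 = 38.5.
Total catch: 24 + 38.5 = 62.5.

62.5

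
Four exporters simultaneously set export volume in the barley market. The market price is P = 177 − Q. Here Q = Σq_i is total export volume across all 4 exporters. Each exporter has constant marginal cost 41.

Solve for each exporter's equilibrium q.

A representative exporter's profit is π_i = q_i(177 − Q) − 41q_i, with Q = q_i + Σ_{j≠i} q_j.
First-order condition: 136 − 2q_i − Σ_{j≠i} q_j = 0.
Imposing symmetry (q_j = q for all j) turns Σ_{j≠i} q_j into 3q, so 136 = 5q and q = 27.2.

27.2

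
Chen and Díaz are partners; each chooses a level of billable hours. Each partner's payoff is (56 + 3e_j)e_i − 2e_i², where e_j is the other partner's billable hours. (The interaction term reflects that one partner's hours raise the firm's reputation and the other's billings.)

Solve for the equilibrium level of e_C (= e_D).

Chen's payoff is (56 + 3e_D)e_C − 2e_C².
∂π/∂e_C = 56 + 3e_D − 4e_C = 0, so e_C = 14 + 0.75e_D.
The game is symmetric, so in equilibrium e_D = e_C: the reaction function gives 0.25e_C = 14, hence e_C = 56.

56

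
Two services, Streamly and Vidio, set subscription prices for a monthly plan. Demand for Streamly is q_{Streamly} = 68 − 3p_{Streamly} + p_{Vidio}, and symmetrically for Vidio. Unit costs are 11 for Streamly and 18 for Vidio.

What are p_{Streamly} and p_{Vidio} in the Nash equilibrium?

Streamly's profit: π = (p_{Streamly} − 11)(68 − 3p_{Streamly} + p_{Vidio}).
∂π/∂p_{Streamly} = 101 − 6p_{Streamly} + p_{Vidio} = 0 ⇒ p_{Streamly} = 101/6 + (1/6)p_{Vidio}.
Similarly p_{Vidio} = 61/3 + (1/6)p_{Streamly}.
Plugging p_{Vidio} into Streamly's best response: p_{Streamly} = 101/6 + (1/6)(61/3 + (1/6)p_{Streamly}) ⇒ (35/36)p_{Streamly} = 182/9, so p_{Streamly} = 20.8.
Then p_{Vidio} = 61/3 + (1/6)·20.8 = 23.8.

20.8, 23.8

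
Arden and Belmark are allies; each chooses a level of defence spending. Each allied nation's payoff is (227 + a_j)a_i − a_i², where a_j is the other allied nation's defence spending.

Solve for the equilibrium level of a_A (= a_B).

Arden's payoff is (227 + a_B)a_A − a_A².
∂π/∂a_A = 227 + a_B − 2a_A = 0, so a_A = 113.5 + 0.5a_B.
The game is symmetric, so in equilibrium a_B = a_A: the reaction function gives 0.5a_A = 113.5, hence a_A = 227.

227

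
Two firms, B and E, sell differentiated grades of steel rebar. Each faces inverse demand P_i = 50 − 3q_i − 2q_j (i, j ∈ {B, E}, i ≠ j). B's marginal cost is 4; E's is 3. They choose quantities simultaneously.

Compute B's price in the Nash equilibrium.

Firm B's profit: π = q_B(50 − 3q_B − 2q_E) − 4q_B.
∂π/∂q_B = 46 − 6q_B − 2q_E = 0 ⇒ q_B = 23/3 − (1/3)q_E.
Similarly q_E = 47/6 − (1/3)q_B.
Solving the two reaction functions simultaneously: (1 − (−1/3)(−1/3))q_B = 23/3 − (1/3)·(47/6), so (8/9)q_B = 91/18 and q_B = 5.6875.
Then q_E = 47/6 − (1/3)·5.6875 = 5.9375.
P_B = 50 − 3·5.6875 − 2·5.9375 = 21.0625.

21.0625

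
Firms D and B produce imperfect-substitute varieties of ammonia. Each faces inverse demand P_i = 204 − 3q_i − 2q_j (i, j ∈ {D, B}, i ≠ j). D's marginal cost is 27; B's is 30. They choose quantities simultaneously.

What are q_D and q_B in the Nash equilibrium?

Firm D's profit: π = q_D(204 − 3q_D − 2q_B) − 27q_D.
∂π/∂q_D = 177 − 6q_D − 2q_B = 0 ⇒ q_D = 29.5 − (1/3)q_B.
Similarly q_B = 29 − (1/3)q_D.
Plugging q_B into D's best response: q_D = 29.5 − (1/3)(29 − (1/3)q_D) ⇒ (8/9)q_D = 119/6, so q_D = 22.3125.
Then q_B = 29 − (1/3)·22.3125 = 21.5625.

22.3125, 21.5625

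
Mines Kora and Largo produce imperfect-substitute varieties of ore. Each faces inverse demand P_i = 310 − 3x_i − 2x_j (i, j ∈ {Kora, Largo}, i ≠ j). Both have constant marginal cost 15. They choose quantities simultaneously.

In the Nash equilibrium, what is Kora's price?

Mine Kora's profit: π = x_{Kora}(310 − 3x_{Kora} − 2x_{Largo}) − 15x_{Kora}.
∂π/∂x_{Kora} = 295 − 6x_{Kora} − 2x_{Largo} = 0 ⇒ x_{Kora} = 295/6 − (1/3)x_{Largo}.
By symmetry x_{Largo} = x_{Kora}; substituting into the reaction function, (4/3)x_{Kora} = 295/6 and x_{Kora} = 36.875.
P_{Kora} = 310 − 3·36.875 − 2·36.875 = 125.625.

125.625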